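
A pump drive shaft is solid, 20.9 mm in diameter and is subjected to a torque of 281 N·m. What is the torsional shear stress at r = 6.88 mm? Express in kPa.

103000 kPa

J = πd⁴/32 = π(0.0209)⁴/32 = 1.873×10^-8 m⁴.
Shear stress varies linearly with radius: τ = T·r/J = 281.0 × 0.00688 / 1.873×10^-8 = 1.032×10^8 Pa.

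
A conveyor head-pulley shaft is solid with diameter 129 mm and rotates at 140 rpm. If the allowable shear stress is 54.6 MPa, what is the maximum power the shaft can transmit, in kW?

337 kW

J = πd⁴/32 = π(0.129)⁴/32 = 2.719×10^-5 m⁴.
T_max = τ_allow·J/r = 5.46×10^7 × 2.719×10^-5 / 0.0645 = 23010 N·m.
ω = 2π·140/60 = 14.66 rad/s, so P_max = T_max·ω = 3.374×10^5 W.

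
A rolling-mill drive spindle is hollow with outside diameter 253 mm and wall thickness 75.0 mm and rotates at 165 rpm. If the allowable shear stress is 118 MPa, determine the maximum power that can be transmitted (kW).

6310 kW

J = π(d_o⁴ − d_i⁴)/32 = π(0.253⁴ − 0.103⁴)/32 = 3.912×10^-4 m⁴.
T_max = τ_allow·J/r = 1.18×10^8 × 3.912×10^-4 / 0.127 = 364900 N·m.
ω = 2π·165/60 = 17.28 rad/s, so P_max = T_max·ω = 6.305×10^6 W.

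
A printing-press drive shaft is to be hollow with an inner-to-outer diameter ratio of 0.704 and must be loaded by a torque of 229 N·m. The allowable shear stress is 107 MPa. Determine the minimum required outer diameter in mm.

24.4 mm

For a hollow shaft with d_i/d_o = 0.704: τ_max = 16T/(π d_o³ (1−k⁴)), so d_o = [16T/(π τ_allow (1−k⁴))]^(1/3) = [16·229.0/(π·1.07×10^8·0.7544)]^(1/3) = 0.02436 m.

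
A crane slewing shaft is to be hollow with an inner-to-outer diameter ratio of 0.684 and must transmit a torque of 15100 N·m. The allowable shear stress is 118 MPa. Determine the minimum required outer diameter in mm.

For a hollow shaft with d_i/d_o = 0.684: τ_max = 16T/(π d_o³ (1−k⁴)), so d_o = [16T/(π τ_allow (1−k⁴))]^(1/3) = [16·15100/(π·1.18×10^8·0.7811)]^(1/3) = 0.09414 m.

94.1 mm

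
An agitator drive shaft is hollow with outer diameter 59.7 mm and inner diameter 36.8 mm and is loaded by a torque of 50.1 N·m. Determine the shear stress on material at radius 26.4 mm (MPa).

1.24 MPa

J = π(d_o⁴ − d_i⁴)/32 = π(0.0597⁴ − 0.0368⁴)/32 = 1.067×10^-6 m⁴.
Shear stress varies linearly with radius: τ = T·r/J = 50.10 × 0.0264 / 1.067×10^-6 = 1.240×10^6 Pa.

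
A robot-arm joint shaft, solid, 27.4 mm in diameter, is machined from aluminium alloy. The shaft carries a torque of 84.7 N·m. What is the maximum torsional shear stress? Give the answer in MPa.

J = πd⁴/32 = π(0.0274)⁴/32 = 5.534×10^-8 m⁴.
τ_max = T·r/J = 84.70 × 0.0137 / 5.534×10^-8 = 2.097×10^7 Pa.

21.0 MPa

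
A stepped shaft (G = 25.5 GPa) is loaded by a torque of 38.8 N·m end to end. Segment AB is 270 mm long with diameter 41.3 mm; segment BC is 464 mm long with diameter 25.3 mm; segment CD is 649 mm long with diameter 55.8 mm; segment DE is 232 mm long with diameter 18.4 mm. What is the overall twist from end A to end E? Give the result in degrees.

J_AB = π(0.0413)⁴/32 = 2.86×10^-7 m⁴; J_BC = π(0.0253)⁴/32 = 4.02×10^-8 m⁴; J_CD = π(0.0558)⁴/32 = 9.52×10^-7 m⁴; J_DE = π(0.0184)⁴/32 = 1.13×10^-8 m⁴.
θ = (T/G)·Σ L_i/J_i = (38.80/25.5×10⁹)·(0.270/2.86×10^-7 + 0.464/4.02×10^-8 + 0.649/9.52×10^-7 + 0.232/1.13×10^-8) = 0.05140 rad.

2.94°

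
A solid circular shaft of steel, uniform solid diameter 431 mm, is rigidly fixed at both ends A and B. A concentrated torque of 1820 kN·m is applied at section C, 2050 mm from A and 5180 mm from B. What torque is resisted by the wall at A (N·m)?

1.30e6 N·m

With uniform GJ and both ends fixed, compatibility θ_AC = θ_CB gives T_A·a = T_B·b, together with T_A + T_B = T₀.
T_A = T₀·b/(a+b) = 1.820e6·5180/7230 = 1.304e6 N·m; T_B = 516000 N·m.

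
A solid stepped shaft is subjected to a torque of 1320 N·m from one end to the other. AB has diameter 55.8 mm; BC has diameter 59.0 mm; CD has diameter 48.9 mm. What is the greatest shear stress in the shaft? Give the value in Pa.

5.75e7 Pa

Under the same torque, τ_max = 16T/(πd³) is largest where d is smallest — segment CD (d = 48.9 mm).
τ_max = 16·1320/(π·(0.0489)³) = 5.749×10^7 Pa.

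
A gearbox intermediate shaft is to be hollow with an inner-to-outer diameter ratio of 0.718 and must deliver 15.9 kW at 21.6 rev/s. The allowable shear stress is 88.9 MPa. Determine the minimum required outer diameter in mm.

20.9 mm

ω = 2π·21.6 = 135.7 rad/s, so T = P/ω = 15.9×10³ / 135.7 = 117.2 N·m.
For a hollow shaft with d_i/d_o = 0.718: τ_max = 16T/(π d_o³ (1−k⁴)), so d_o = [16T/(π τ_allow (1−k⁴))]^(1/3) = [16·117.2/(π·8.89×10^7·0.7342)]^(1/3) = 0.02091 m.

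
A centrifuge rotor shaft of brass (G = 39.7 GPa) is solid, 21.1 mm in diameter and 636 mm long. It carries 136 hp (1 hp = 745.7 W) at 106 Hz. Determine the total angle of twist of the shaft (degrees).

ω = 2π·106 = 666.0 rad/s, so T = P/ω = 136×745.7 / 666.0 = 152.3 N·m.
J = πd⁴/32 = π(0.0211)⁴/32 = 1.946×10^-8 m⁴.
θ = T·L/(G·J) = 152.3 × 0.636 / (39.7×10⁹ × 1.946×10^-8) = 0.1254 rad.

7.18°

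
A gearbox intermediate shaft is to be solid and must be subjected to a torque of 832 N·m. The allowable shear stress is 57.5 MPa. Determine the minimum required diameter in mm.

41.9 mm

For a solid shaft τ_max = 16T/(πd³), so d = (16T/(π τ_allow))^(1/3) = (16·832.0/(π·5.75×10^7))^(1/3) = 0.04193 m.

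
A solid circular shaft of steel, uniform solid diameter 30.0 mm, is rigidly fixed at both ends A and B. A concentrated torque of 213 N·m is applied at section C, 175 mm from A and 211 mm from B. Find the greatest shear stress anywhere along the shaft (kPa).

With uniform GJ and both ends fixed, compatibility θ_AC = θ_CB gives T_A·a = T_B·b, together with T_A + T_B = T₀.
T_A = T₀·b/(a+b) = 213.0·211/386.0 = 116.4 N·m; T_B = 96.57 N·m.
τ in each portion: τ_AC = 2.20×10^7 Pa, τ_CB = 1.82×10^7 Pa; maximum is in AC.
τ_max = T_AC·r/J = 116.4·0.0150/7.95×10^-8 = 2.196×10^7 Pa.

22000 kPa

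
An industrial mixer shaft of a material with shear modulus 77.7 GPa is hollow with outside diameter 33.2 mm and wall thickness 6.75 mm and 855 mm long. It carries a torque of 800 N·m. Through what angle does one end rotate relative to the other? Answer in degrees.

J = π(d_o⁴ − d_i⁴)/32 = π(0.0332⁴ − 0.0197⁴)/32 = 1.045×10^-7 m⁴.
θ = T·L/(G·J) = 800.0 × 0.855 / (77.7×10⁹ × 1.045×10^-7) = 0.08425 rad.

4.83°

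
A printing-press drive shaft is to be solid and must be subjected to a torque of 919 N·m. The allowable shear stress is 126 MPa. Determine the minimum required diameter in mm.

For a solid shaft τ_max = 16T/(πd³), so d = (16T/(π τ_allow))^(1/3) = (16·919.0/(π·1.26×10^8))^(1/3) = 0.03337 m.

33.4 mm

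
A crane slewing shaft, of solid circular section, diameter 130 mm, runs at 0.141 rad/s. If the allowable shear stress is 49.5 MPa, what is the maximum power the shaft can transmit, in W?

3010 W

J = πd⁴/32 = π(0.130)⁴/32 = 2.804×10^-5 m⁴.
T_max = τ_allow·J/r = 4.95×10^7 × 2.804×10^-5 / 0.0650 = 21350 N·m.
ω = 0.141 rad/s, so P_max = T_max·ω = 3011 W.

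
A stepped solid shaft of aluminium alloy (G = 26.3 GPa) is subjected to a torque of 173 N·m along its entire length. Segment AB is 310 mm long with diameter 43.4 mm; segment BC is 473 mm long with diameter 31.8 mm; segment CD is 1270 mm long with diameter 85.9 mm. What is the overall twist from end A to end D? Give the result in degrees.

2.20°

J_AB = π(0.0434)⁴/32 = 3.48×10^-7 m⁴; J_BC = π(0.0318)⁴/32 = 1.00×10^-7 m⁴; J_CD = π(0.0859)⁴/32 = 5.35×10^-6 m⁴.
θ = (T/G)·Σ L_i/J_i = (173.0/26.3×10⁹)·(0.310/3.48×10^-7 + 0.473/1.00×10^-7 + 1.27/5.35×10^-6) = 0.03841 rad.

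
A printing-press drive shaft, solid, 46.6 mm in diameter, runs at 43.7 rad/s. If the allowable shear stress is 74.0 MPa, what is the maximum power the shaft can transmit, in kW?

J = πd⁴/32 = π(0.0466)⁴/32 = 4.630×10^-7 m⁴.
T_max = τ_allow·J/r = 7.40×10^7 × 4.630×10^-7 / 0.0233 = 1470 N·m.
ω = 43.7 rad/s, so P_max = T_max·ω = 6.425×10^4 W.

64.3 kW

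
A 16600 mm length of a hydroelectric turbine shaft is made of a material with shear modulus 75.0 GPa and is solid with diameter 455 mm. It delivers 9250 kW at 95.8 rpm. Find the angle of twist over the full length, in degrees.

ω = 2π·95.8/60 = 10.03 rad/s, so T = P/ω = 9250×10³ / 10.03 = 922000 N·m.
J = πd⁴/32 = π(0.455)⁴/32 = 4.208×10^-3 m⁴.
θ = T·L/(G·J) = 922000 × 16.6 / (75.0×10⁹ × 4.208×10^-3) = 0.04850 rad.

2.78°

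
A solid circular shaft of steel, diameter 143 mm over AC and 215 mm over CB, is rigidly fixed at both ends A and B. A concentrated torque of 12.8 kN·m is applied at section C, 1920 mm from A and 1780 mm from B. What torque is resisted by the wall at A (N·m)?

Compatibility: T_A·a/J_AC = T_B·b/J_CB with T_A + T_B = T₀.
J_AC = 4.11×10^-5 m⁴, J_CB = 2.10×10^-4 m⁴, so T_A = T₀·(J_AC/a)/((J_AC/a)+(J_CB/b)) = 1966 N·m, T_B = 10830 N·m.

1970 N·m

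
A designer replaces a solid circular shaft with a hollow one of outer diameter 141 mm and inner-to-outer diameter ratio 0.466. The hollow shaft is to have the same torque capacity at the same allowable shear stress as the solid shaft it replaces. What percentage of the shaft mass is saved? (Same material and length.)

19.2 %

Equal τ_max and T ⇒ the solid shaft needs d_s³ = d_o³(1−k⁴), so d_s = 141·(1−0.466⁴)^(1/3) = 138.7 mm.
Area ratio A_h/A_s = d_o²(1−k²)/d_s² = (1−k²)/(1−k⁴)^(2/3) = 0.8085.
Mass saving = 1 − 0.8085 = 19.2 %.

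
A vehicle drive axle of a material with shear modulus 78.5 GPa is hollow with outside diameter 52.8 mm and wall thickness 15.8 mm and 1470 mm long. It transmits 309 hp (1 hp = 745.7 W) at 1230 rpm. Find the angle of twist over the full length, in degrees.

2.58°

ω = 2π·1230/60 = 128.8 rad/s, so T = P/ω = 309×745.7 / 128.8 = 1789 N·m.
J = π(d_o⁴ − d_i⁴)/32 = π(0.0528⁴ − 0.0212⁴)/32 = 7.432×10^-7 m⁴.
θ = T·L/(G·J) = 1789 × 1.47 / (78.5×10⁹ × 7.432×10^-7) = 0.04508 rad.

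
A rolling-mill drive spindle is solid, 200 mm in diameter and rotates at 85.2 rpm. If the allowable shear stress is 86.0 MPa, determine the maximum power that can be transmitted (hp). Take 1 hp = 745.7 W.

1620 hp

J = πd⁴/32 = π(0.200)⁴/32 = 1.571×10^-4 m⁴.
T_max = τ_allow·J/r = 8.60×10^7 × 1.571×10^-4 / 0.100 = 135100 N·m.
ω = 2π·85.2/60 = 8.922 rad/s, so P_max = T_max·ω = 1.205×10^6 W.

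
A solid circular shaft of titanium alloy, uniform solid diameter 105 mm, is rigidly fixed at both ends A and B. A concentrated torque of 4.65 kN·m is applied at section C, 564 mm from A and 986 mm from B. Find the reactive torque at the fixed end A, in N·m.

2960 N·m

With uniform GJ and both ends fixed, compatibility θ_AC = θ_CB gives T_A·a = T_B·b, together with T_A + T_B = T₀.
T_A = T₀·b/(a+b) = 4650·986/1550 = 2958 N·m; T_B = 1692 N·m.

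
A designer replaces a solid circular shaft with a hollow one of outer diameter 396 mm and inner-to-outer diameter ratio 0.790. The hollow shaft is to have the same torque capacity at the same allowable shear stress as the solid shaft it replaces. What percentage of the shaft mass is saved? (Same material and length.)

Equal τ_max and T ⇒ the solid shaft needs d_s³ = d_o³(1−k⁴), so d_s = 396·(1−0.790⁴)^(1/3) = 335.9 mm.
Area ratio A_h/A_s = d_o²(1−k²)/d_s² = (1−k²)/(1−k⁴)^(2/3) = 0.5223.
Mass saving = 1 − 0.5223 = 47.8 %.

47.8 %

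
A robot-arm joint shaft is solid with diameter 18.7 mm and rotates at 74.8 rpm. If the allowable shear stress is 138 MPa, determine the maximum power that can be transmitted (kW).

1.39 kW

J = πd⁴/32 = π(0.0187)⁴/32 = 1.201×10^-8 m⁴.
T_max = τ_allow·J/r = 1.38×10^8 × 1.201×10^-8 / 0.00935 = 177.2 N·m.
ω = 2π·74.8/60 = 7.833 rad/s, so P_max = T_max·ω = 1388 W.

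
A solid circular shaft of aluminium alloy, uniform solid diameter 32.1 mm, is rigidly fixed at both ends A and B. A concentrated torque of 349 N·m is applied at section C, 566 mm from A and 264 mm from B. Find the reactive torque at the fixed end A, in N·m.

With uniform GJ and both ends fixed, compatibility θ_AC = θ_CB gives T_A·a = T_B·b, together with T_A + T_B = T₀.
T_A = T₀·b/(a+b) = 349.0·264/830.0 = 111.0 N·m; T_B = 238.0 N·m.

111 N·m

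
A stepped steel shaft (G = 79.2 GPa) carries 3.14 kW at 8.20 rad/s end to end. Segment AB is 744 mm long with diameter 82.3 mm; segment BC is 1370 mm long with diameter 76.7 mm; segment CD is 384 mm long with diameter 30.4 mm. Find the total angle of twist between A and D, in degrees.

ω = 8.20 rad/s, so T = P/ω = 3.14×10³ / 8.200 = 382.9 N·m.
J_AB = π(0.0823)⁴/32 = 4.50×10^-6 m⁴; J_BC = π(0.0767)⁴/32 = 3.40×10^-6 m⁴; J_CD = π(0.0304)⁴/32 = 8.38×10^-8 m⁴.
θ = (T/G)·Σ L_i/J_i = (382.9/79.2×10⁹)·(0.744/4.50×10^-6 + 1.37/3.40×10^-6 + 0.384/8.38×10^-8) = 0.02489 rad.

1.43°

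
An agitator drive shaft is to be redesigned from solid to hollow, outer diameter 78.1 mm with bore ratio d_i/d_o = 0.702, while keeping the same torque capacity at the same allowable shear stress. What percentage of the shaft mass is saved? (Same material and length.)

38.9 %

Equal τ_max and T ⇒ the solid shaft needs d_s³ = d_o³(1−k⁴), so d_s = 78.1·(1−0.702⁴)^(1/3) = 71.18 mm.
Area ratio A_h/A_s = d_o²(1−k²)/d_s² = (1−k²)/(1−k⁴)^(2/3) = 0.6106.
Mass saving = 1 − 0.6106 = 38.9 %.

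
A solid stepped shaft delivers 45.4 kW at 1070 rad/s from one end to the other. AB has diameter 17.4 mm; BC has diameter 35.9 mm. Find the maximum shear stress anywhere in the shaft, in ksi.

ω = 1070 rad/s, so T = P/ω = 45.4×10³ / 1070 = 42.43 N·m.
Under the same torque, τ_max = 16T/(πd³) is largest where d is smallest — segment AB (d = 17.4 mm).
τ_max = 16·42.43/(π·(0.0174)³) = 4.102×10^7 Pa.

5.95 ksi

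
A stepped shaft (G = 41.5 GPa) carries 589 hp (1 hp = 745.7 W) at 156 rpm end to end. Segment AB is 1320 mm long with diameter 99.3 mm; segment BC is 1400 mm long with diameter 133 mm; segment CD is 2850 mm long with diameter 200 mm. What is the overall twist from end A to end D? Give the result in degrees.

7.50°

ω = 2π·156/60 = 16.34 rad/s, so T = P/ω = 589×745.7 / 16.34 = 26890 N·m.
J_AB = π(0.0993)⁴/32 = 9.55×10^-6 m⁴; J_BC = π(0.133)⁴/32 = 3.07×10^-5 m⁴; J_CD = π(0.200)⁴/32 = 1.57×10^-4 m⁴.
θ = (T/G)·Σ L_i/J_i = (26890/41.5×10⁹)·(1.32/9.55×10^-6 + 1.40/3.07×10^-5 + 2.85/1.57×10^-4) = 0.1309 rad.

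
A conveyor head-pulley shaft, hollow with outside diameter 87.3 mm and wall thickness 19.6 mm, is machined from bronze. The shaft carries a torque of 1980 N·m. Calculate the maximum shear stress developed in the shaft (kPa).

16700 kPa

J = π(d_o⁴ − d_i⁴)/32 = π(0.0873⁴ − 0.0481⁴)/32 = 5.177×10^-6 m⁴.
τ_max = T·r/J = 1980 × 0.0437 / 5.177×10^-6 = 1.669×10^7 Pa.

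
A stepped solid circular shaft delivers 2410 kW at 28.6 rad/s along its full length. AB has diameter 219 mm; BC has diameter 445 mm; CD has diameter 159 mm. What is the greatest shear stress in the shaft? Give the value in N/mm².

ω = 28.6 rad/s, so T = P/ω = 2410×10³ / 28.60 = 84270 N·m.
Under the same torque, τ_max = 16T/(πd³) is largest where d is smallest — segment CD (d = 159 mm).
τ_max = 16·84270/(π·(0.159)³) = 1.068×10^8 Pa.

107 N/mm²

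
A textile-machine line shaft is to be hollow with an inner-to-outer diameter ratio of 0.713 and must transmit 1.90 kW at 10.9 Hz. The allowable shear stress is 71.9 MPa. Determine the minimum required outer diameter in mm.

13.8 mm

ω = 2π·10.9 = 68.49 rad/s, so T = P/ω = 1.90×10³ / 68.49 = 27.74 N·m.
For a hollow shaft with d_i/d_o = 0.713: τ_max = 16T/(π d_o³ (1−k⁴)), so d_o = [16T/(π τ_allow (1−k⁴))]^(1/3) = [16·27.74/(π·7.19×10^7·0.7416)]^(1/3) = 0.01384 m.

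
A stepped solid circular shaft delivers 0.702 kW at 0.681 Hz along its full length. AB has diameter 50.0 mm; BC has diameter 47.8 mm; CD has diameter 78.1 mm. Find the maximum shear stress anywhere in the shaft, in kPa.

7650 kPa

ω = 2π·0.681 = 4.279 rad/s, so T = P/ω = 0.702×10³ / 4.279 = 164.1 N·m.
Under the same torque, τ_max = 16T/(πd³) is largest where d is smallest — segment BC (d = 47.8 mm).
τ_max = 16·164.1/(π·(0.0478)³) = 7.651×10^6 Pa.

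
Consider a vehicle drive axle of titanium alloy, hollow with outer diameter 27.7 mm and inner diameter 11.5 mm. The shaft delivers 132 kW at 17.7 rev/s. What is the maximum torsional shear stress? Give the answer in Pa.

2.93e8 Pa

ω = 2π·17.7 = 111.2 rad/s, so T = P/ω = 132×10³ / 111.2 = 1187 N·m.
J = π(d_o⁴ − d_i⁴)/32 = π(0.0277⁴ − 0.0115⁴)/32 = 5.608×10^-8 m⁴.
τ_max = T·r/J = 1187 × 0.0138 / 5.608×10^-8 = 2.931×10^8 Pa.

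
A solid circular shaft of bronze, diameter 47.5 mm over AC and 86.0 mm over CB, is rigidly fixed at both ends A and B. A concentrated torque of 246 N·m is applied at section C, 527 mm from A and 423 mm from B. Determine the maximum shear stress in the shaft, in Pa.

1.83e6 Pa

Compatibility: T_A·a/J_AC = T_B·b/J_CB with T_A + T_B = T₀.
J_AC = 5.00×10^-7 m⁴, J_CB = 5.37×10^-6 m⁴, so T_A = T₀·(J_AC/a)/((J_AC/a)+(J_CB/b)) = 17.10 N·m, T_B = 228.9 N·m.
τ in each portion: τ_AC = 8.13×10^5 Pa, τ_CB = 1.83×10^6 Pa; maximum is in CB.
τ_max = T_CB·r/J = 228.9·0.0430/5.37×10^-6 = 1.833×10^6 Pa.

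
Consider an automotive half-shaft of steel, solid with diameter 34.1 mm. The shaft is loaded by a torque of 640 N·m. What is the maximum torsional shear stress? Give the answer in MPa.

82.2 MPa

J = πd⁴/32 = π(0.0341)⁴/32 = 1.327×10^-7 m⁴.
τ_max = T·r/J = 640.0 × 0.0170 / 1.327×10^-7 = 8.220×10^7 Pa.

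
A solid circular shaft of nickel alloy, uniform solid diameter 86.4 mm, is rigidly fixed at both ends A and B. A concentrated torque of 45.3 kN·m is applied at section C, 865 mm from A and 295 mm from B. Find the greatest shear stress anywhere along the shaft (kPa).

With uniform GJ and both ends fixed, compatibility θ_AC = θ_CB gives T_A·a = T_B·b, together with T_A + T_B = T₀.
T_A = T₀·b/(a+b) = 45300·295/1160 = 11520 N·m; T_B = 33780 N·m.
τ in each portion: τ_AC = 9.10×10^7 Pa, τ_CB = 2.67×10^8 Pa; maximum is in CB.
τ_max = T_CB·r/J = 33780·0.0432/5.47×10^-6 = 2.667×10^8 Pa.

267000 kPa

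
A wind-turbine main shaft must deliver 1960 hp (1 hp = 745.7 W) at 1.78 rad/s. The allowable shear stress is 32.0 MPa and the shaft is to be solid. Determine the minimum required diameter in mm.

507 mm

ω = 1.78 rad/s, so T = P/ω = 1960×745.7 / 1.780 = 821100 N·m.
For a solid shaft τ_max = 16T/(πd³), so d = (16T/(π τ_allow))^(1/3) = (16·821100/(π·3.20×10^7))^(1/3) = 0.5075 m.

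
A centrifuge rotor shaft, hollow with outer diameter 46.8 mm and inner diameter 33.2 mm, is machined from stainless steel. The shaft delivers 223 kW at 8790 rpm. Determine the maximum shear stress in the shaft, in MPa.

ω = 2π·8790/60 = 920.5 rad/s, so T = P/ω = 223×10³ / 920.5 = 242.3 N·m.
J = π(d_o⁴ − d_i⁴)/32 = π(0.0468⁴ − 0.0332⁴)/32 = 3.517×10^-7 m⁴.
τ_max = T·r/J = 242.3 × 0.0234 / 3.517×10^-7 = 1.612×10^7 Pa.

16.1 MPa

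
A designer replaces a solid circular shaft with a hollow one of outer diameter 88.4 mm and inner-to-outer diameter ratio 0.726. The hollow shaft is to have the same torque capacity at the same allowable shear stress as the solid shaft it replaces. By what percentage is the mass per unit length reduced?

Equal τ_max and T ⇒ the solid shaft needs d_s³ = d_o³(1−k⁴), so d_s = 88.4·(1−0.726⁴)^(1/3) = 79.31 mm.
Area ratio A_h/A_s = d_o²(1−k²)/d_s² = (1−k²)/(1−k⁴)^(2/3) = 0.5875.
Mass saving = 1 − 0.5875 = 41.2 %.

41.2 %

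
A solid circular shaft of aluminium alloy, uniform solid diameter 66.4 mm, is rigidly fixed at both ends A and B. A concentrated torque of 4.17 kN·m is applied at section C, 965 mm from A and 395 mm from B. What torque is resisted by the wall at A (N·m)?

1210 N·m

With uniform GJ and both ends fixed, compatibility θ_AC = θ_CB gives T_A·a = T_B·b, together with T_A + T_B = T₀.
T_A = T₀·b/(a+b) = 4170·395/1360 = 1211 N·m; T_B = 2959 N·m.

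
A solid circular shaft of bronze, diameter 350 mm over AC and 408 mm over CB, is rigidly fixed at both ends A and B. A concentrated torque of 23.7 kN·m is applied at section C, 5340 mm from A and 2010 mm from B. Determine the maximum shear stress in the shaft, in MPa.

1.48 MPa

Compatibility: T_A·a/J_AC = T_B·b/J_CB with T_A + T_B = T₀.
J_AC = 1.47×10^-3 m⁴, J_CB = 2.72×10^-3 m⁴, so T_A = T₀·(J_AC/a)/((J_AC/a)+(J_CB/b)) = 4013 N·m, T_B = 19690 N·m.
τ in each portion: τ_AC = 4.77×10^5 Pa, τ_CB = 1.48×10^6 Pa; maximum is in CB.
τ_max = T_CB·r/J = 19690·0.204/2.72×10^-3 = 1.476×10^6 Pa.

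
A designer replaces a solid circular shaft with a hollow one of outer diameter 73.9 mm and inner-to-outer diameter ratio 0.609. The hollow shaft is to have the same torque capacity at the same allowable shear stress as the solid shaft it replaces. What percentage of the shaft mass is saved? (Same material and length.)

30.6 %

Equal τ_max and T ⇒ the solid shaft needs d_s³ = d_o³(1−k⁴), so d_s = 73.9·(1−0.609⁴)^(1/3) = 70.34 mm.
Area ratio A_h/A_s = d_o²(1−k²)/d_s² = (1−k²)/(1−k⁴)^(2/3) = 0.6943.
Mass saving = 1 − 0.6943 = 30.6 %.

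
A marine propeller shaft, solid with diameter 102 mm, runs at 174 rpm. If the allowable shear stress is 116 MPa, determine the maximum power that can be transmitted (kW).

J = πd⁴/32 = π(0.102)⁴/32 = 1.063×10^-5 m⁴.
T_max = τ_allow·J/r = 1.16×10^8 × 1.063×10^-5 / 0.0510 = 24170 N·m.
ω = 2π·174/60 = 18.22 rad/s, so P_max = T_max·ω = 4.404×10^5 W.

440 kW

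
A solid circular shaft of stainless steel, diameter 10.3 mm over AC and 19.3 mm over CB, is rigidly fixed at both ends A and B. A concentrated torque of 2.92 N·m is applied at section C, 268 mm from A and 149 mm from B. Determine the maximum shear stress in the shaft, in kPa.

Compatibility: T_A·a/J_AC = T_B·b/J_CB with T_A + T_B = T₀.
J_AC = 1.10×10^-9 m⁴, J_CB = 1.36×10^-8 m⁴, so T_A = T₀·(J_AC/a)/((J_AC/a)+(J_CB/b)) = 0.1260 N·m, T_B = 2.794 N·m.
τ in each portion: τ_AC = 5.87×10^5 Pa, τ_CB = 1.98×10^6 Pa; maximum is in CB.
τ_max = T_CB·r/J = 2.794·0.00965/1.36×10^-8 = 1.979×10^6 Pa.

1980 kPa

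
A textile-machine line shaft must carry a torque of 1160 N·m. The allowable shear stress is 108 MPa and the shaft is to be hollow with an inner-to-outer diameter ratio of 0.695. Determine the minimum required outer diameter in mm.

For a hollow shaft with d_i/d_o = 0.695: τ_max = 16T/(π d_o³ (1−k⁴)), so d_o = [16T/(π τ_allow (1−k⁴))]^(1/3) = [16·1160/(π·1.08×10^8·0.7667)]^(1/3) = 0.04148 m.

41.5 mm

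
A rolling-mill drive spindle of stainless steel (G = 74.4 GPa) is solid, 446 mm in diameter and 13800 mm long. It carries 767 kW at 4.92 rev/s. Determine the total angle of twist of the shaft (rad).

ω = 2π·4.92 = 30.91 rad/s, so T = P/ω = 767×10³ / 30.91 = 24810 N·m.
J = πd⁴/32 = π(0.446)⁴/32 = 3.885×10^-3 m⁴.
θ = T·L/(G·J) = 24810 × 13.8 / (74.4×10⁹ × 3.885×10^-3) = 1.185×10^-3 rad.

0.00118 rad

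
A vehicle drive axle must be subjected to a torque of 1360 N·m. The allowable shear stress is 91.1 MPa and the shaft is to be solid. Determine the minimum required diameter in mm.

42.4 mm

For a solid shaft τ_max = 16T/(πd³), so d = (16T/(π τ_allow))^(1/3) = (16·1360/(π·9.11×10^7))^(1/3) = 0.04236 m.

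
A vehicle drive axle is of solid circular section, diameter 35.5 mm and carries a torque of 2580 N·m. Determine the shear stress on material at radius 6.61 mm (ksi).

15.9 ksi

J = πd⁴/32 = π(0.0355)⁴/32 = 1.559×10^-7 m⁴.
Shear stress varies linearly with radius: τ = T·r/J = 2580 × 0.00661 / 1.559×10^-7 = 1.094×10^8 Pa.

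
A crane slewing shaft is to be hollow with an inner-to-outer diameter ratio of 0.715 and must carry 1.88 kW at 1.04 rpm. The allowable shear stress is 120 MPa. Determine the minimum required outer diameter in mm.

ω = 2π·1.04/60 = 0.1089 rad/s, so T = P/ω = 1.88×10³ / 0.1089 = 17260 N·m.
For a hollow shaft with d_i/d_o = 0.715: τ_max = 16T/(π d_o³ (1−k⁴)), so d_o = [16T/(π τ_allow (1−k⁴))]^(1/3) = [16·17260/(π·1.20×10^8·0.7386)]^(1/3) = 0.09973 m.

99.7 mm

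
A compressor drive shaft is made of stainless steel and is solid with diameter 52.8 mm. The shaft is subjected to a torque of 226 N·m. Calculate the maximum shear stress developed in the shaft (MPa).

7.82 MPa

J = πd⁴/32 = π(0.0528)⁴/32 = 7.630×10^-7 m⁴.
τ_max = T·r/J = 226.0 × 0.0264 / 7.630×10^-7 = 7.819×10^6 Pa.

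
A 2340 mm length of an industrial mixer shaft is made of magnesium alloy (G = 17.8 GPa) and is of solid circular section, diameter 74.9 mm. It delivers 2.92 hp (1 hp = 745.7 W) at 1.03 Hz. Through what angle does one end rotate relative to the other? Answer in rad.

0.0143 rad

ω = 2π·1.03 = 6.472 rad/s, so T = P/ω = 2.92×745.7 / 6.472 = 336.5 N·m.
J = πd⁴/32 = π(0.0749)⁴/32 = 3.090×10^-6 m⁴.
θ = T·L/(G·J) = 336.5 × 2.34 / (17.8×10⁹ × 3.090×10^-6) = 0.01432 rad.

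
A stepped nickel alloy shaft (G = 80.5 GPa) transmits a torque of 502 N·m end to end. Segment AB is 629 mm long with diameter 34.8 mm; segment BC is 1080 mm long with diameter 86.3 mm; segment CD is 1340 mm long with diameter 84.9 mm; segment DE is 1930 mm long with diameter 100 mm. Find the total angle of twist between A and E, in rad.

0.0313 rad

J_AB = π(0.0348)⁴/32 = 1.44×10^-7 m⁴; J_BC = π(0.0863)⁴/32 = 5.45×10^-6 m⁴; J_CD = π(0.0849)⁴/32 = 5.10×10^-6 m⁴; J_DE = π(0.100)⁴/32 = 9.82×10^-6 m⁴.
θ = (T/G)·Σ L_i/J_i = (502.0/80.5×10⁹)·(0.629/1.44×10^-7 + 1.08/5.45×10^-6 + 1.34/5.10×10^-6 + 1.93/9.82×10^-6) = 0.03134 rad.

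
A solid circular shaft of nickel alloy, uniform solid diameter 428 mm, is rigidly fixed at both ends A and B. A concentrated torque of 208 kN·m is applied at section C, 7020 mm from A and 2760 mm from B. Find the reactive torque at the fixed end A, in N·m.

58700 N·m

With uniform GJ and both ends fixed, compatibility θ_AC = θ_CB gives T_A·a = T_B·b, together with T_A + T_B = T₀.
T_A = T₀·b/(a+b) = 208000·2760/9780 = 58700 N·m; T_B = 149300 N·m.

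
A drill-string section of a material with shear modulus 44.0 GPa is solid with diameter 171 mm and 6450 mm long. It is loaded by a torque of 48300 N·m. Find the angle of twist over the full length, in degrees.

J = πd⁴/32 = π(0.171)⁴/32 = 8.394×10^-5 m⁴.
θ = T·L/(G·J) = 48300 × 6.45 / (44.0×10⁹ × 8.394×10^-5) = 0.08435 rad.

4.83°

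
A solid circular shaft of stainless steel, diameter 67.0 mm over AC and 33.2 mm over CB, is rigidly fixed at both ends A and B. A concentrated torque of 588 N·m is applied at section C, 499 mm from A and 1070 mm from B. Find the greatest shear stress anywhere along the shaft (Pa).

Compatibility: T_A·a/J_AC = T_B·b/J_CB with T_A + T_B = T₀.
J_AC = 1.98×10^-6 m⁴, J_CB = 1.19×10^-7 m⁴, so T_A = T₀·(J_AC/a)/((J_AC/a)+(J_CB/b)) = 571.9 N·m, T_B = 16.08 N·m.
τ in each portion: τ_AC = 9.68×10^6 Pa, τ_CB = 2.24×10^6 Pa; maximum is in AC.
τ_max = T_AC·r/J = 571.9·0.0335/1.98×10^-6 = 9.685×10^6 Pa.

9.68e6 Pa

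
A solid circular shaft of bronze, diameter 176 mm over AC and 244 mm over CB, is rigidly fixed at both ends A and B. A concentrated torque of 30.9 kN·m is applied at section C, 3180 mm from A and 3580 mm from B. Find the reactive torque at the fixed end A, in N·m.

7220 N·m

Compatibility: T_A·a/J_AC = T_B·b/J_CB with T_A + T_B = T₀.
J_AC = 9.42×10^-5 m⁴, J_CB = 3.48×10^-4 m⁴, so T_A = T₀·(J_AC/a)/((J_AC/a)+(J_CB/b)) = 7217 N·m, T_B = 23680 N·m.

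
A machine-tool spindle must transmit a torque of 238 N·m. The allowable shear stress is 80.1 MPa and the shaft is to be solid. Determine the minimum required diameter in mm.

24.7 mm

For a solid shaft τ_max = 16T/(πd³), so d = (16T/(π τ_allow))^(1/3) = (16·238.0/(π·8.01×10^7))^(1/3) = 0.02473 m.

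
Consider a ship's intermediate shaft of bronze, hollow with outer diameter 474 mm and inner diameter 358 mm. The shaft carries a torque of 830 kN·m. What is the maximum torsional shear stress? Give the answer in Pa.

5.88e7 Pa

J = π(d_o⁴ − d_i⁴)/32 = π(0.474⁴ − 0.358⁴)/32 = 3.343×10^-3 m⁴.
τ_max = T·r/J = 830000 × 0.237 / 3.343×10^-3 = 5.884×10^7 Pa.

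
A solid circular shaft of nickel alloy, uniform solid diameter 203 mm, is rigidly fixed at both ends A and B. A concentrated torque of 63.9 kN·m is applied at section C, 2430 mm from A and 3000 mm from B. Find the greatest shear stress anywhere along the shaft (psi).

With uniform GJ and both ends fixed, compatibility θ_AC = θ_CB gives T_A·a = T_B·b, together with T_A + T_B = T₀.
T_A = T₀·b/(a+b) = 63900·3000/5430 = 35300 N·m; T_B = 28600 N·m.
τ in each portion: τ_AC = 2.15×10^7 Pa, τ_CB = 1.74×10^7 Pa; maximum is in AC.
τ_max = T_AC·r/J = 35300·0.102/1.67×10^-4 = 2.149×10^7 Pa.

3120 psi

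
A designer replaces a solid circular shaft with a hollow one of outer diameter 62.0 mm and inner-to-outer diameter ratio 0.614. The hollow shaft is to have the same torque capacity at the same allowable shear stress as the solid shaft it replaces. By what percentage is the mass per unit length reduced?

31.0 %

Equal τ_max and T ⇒ the solid shaft needs d_s³ = d_o³(1−k⁴), so d_s = 62.0·(1−0.614⁴)^(1/3) = 58.91 mm.
Area ratio A_h/A_s = d_o²(1−k²)/d_s² = (1−k²)/(1−k⁴)^(2/3) = 0.6900.
Mass saving = 1 − 0.6900 = 31.0 %.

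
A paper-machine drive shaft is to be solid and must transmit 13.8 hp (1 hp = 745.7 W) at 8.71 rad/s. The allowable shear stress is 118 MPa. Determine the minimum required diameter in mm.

37.1 mm

ω = 8.71 rad/s, so T = P/ω = 13.8×745.7 / 8.710 = 1181 N·m.
For a solid shaft τ_max = 16T/(πd³), so d = (16T/(π τ_allow))^(1/3) = (16·1181/(π·1.18×10^8))^(1/3) = 0.03708 m.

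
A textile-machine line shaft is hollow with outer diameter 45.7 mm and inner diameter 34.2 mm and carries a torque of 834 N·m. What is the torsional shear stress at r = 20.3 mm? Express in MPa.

J = π(d_o⁴ − d_i⁴)/32 = π(0.0457⁴ − 0.0342⁴)/32 = 2.939×10^-7 m⁴.
Shear stress varies linearly with radius: τ = T·r/J = 834.0 × 0.0203 / 2.939×10^-7 = 5.760×10^7 Pa.

57.6 MPa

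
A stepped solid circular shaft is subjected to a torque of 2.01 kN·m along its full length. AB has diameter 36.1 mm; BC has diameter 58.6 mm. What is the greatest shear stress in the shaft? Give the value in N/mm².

218 N/mm²

Under the same torque, τ_max = 16T/(πd³) is largest where d is smallest — segment AB (d = 36.1 mm).
τ_max = 16·2010/(π·(0.0361)³) = 2.176×10^8 Pa.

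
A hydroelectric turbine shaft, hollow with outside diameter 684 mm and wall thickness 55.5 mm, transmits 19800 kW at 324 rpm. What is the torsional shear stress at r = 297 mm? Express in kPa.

ω = 2π·324/60 = 33.93 rad/s, so T = P/ω = 19800×10³ / 33.93 = 583600 N·m.
J = π(d_o⁴ − d_i⁴)/32 = π(0.684⁴ − 0.573⁴)/32 = 0.01091 m⁴.
Shear stress varies linearly with radius: τ = T·r/J = 583600 × 0.297 / 0.01091 = 1.589×10^7 Pa.

15900 kPa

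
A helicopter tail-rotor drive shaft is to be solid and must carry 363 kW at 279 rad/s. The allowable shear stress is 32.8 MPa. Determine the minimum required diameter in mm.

ω = 279 rad/s, so T = P/ω = 363×10³ / 279.0 = 1301 N·m.
For a solid shaft τ_max = 16T/(πd³), so d = (16T/(π τ_allow))^(1/3) = (16·1301/(π·3.28×10^7))^(1/3) = 0.05868 m.

58.7 mm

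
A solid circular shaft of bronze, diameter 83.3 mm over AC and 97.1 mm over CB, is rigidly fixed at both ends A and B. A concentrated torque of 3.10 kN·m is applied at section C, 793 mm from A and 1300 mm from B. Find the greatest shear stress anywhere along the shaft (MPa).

12.8 MPa

Compatibility: T_A·a/J_AC = T_B·b/J_CB with T_A + T_B = T₀.
J_AC = 4.73×10^-6 m⁴, J_CB = 8.73×10^-6 m⁴, so T_A = T₀·(J_AC/a)/((J_AC/a)+(J_CB/b)) = 1458 N·m, T_B = 1642 N·m.
τ in each portion: τ_AC = 1.28×10^7 Pa, τ_CB = 9.13×10^6 Pa; maximum is in AC.
τ_max = T_AC·r/J = 1458·0.0416/4.73×10^-6 = 1.285×10^7 Pa.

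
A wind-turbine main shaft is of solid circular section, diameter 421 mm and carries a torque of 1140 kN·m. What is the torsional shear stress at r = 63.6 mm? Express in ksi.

J = πd⁴/32 = π(0.421)⁴/32 = 3.084×10^-3 m⁴.
Shear stress varies linearly with radius: τ = T·r/J = 1.140e6 × 0.0636 / 3.084×10^-3 = 2.351×10^7 Pa.

3.41 ksi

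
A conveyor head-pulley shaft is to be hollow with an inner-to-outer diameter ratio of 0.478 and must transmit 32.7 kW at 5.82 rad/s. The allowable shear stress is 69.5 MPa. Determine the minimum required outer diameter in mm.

ω = 5.82 rad/s, so T = P/ω = 32.7×10³ / 5.820 = 5619 N·m.
For a hollow shaft with d_i/d_o = 0.478: τ_max = 16T/(π d_o³ (1−k⁴)), so d_o = [16T/(π τ_allow (1−k⁴))]^(1/3) = [16·5619/(π·6.95×10^7·0.9478)]^(1/3) = 0.07574 m.

75.7 mm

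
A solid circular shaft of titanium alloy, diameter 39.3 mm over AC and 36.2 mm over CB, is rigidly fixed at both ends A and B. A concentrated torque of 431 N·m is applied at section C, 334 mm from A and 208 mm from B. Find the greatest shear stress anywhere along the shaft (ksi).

3.60 ksi

Compatibility: T_A·a/J_AC = T_B·b/J_CB with T_A + T_B = T₀.
J_AC = 2.34×10^-7 m⁴, J_CB = 1.69×10^-7 m⁴, so T_A = T₀·(J_AC/a)/((J_AC/a)+(J_CB/b)) = 199.9 N·m, T_B = 231.1 N·m.
τ in each portion: τ_AC = 1.68×10^7 Pa, τ_CB = 2.48×10^7 Pa; maximum is in CB.
τ_max = T_CB·r/J = 231.1·0.0181/1.69×10^-7 = 2.481×10^7 Pa.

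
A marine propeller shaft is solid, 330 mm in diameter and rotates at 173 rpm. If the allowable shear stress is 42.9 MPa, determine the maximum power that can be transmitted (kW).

5480 kW

J = πd⁴/32 = π(0.330)⁴/32 = 1.164×10^-3 m⁴.
T_max = τ_allow·J/r = 4.29×10^7 × 1.164×10^-3 / 0.165 = 302700 N·m.
ω = 2π·173/60 = 18.12 rad/s, so P_max = T_max·ω = 5.484×10^6 W.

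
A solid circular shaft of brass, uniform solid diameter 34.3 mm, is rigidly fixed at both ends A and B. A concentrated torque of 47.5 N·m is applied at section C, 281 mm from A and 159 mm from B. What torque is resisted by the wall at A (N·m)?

With uniform GJ and both ends fixed, compatibility θ_AC = θ_CB gives T_A·a = T_B·b, together with T_A + T_B = T₀.
T_A = T₀·b/(a+b) = 47.50·159/440.0 = 17.16 N·m; T_B = 30.34 N·m.

17.2 N·m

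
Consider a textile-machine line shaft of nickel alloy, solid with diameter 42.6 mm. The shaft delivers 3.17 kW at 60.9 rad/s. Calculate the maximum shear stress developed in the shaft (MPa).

ω = 60.9 rad/s, so T = P/ω = 3.17×10³ / 60.90 = 52.05 N·m.
J = πd⁴/32 = π(0.0426)⁴/32 = 3.233×10^-7 m⁴.
τ_max = T·r/J = 52.05 × 0.0213 / 3.233×10^-7 = 3.429×10^6 Pa.

3.43 MPa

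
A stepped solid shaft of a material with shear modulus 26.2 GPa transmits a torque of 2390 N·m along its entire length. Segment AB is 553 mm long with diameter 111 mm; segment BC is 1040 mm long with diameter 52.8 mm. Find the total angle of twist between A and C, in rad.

J_AB = π(0.111)⁴/32 = 1.49×10^-5 m⁴; J_BC = π(0.0528)⁴/32 = 7.63×10^-7 m⁴.
θ = (T/G)·Σ L_i/J_i = (2390/26.2×10⁹)·(0.553/1.49×10^-5 + 1.04/7.63×10^-7) = 0.1277 rad.

0.128 rad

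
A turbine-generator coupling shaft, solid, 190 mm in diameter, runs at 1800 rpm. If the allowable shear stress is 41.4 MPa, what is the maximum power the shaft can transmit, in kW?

J = πd⁴/32 = π(0.190)⁴/32 = 1.279×10^-4 m⁴.
T_max = τ_allow·J/r = 4.14×10^7 × 1.279×10^-4 / 0.0950 = 55760 N·m.
ω = 2π·1800/60 = 188.5 rad/s, so P_max = T_max·ω = 1.051×10^7 W.

10500 kW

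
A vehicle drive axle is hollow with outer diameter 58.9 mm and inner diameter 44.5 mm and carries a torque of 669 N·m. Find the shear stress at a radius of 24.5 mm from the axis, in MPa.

20.6 MPa

J = π(d_o⁴ − d_i⁴)/32 = π(0.0589⁴ − 0.0445⁴)/32 = 7.966×10^-7 m⁴.
Shear stress varies linearly with radius: τ = T·r/J = 669.0 × 0.0245 / 7.966×10^-7 = 2.058×10^7 Pa.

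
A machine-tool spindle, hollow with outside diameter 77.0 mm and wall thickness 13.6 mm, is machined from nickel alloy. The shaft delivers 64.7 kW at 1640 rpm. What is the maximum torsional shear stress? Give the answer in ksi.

ω = 2π·1640/60 = 171.7 rad/s, so T = P/ω = 64.7×10³ / 171.7 = 376.7 N·m.
J = π(d_o⁴ − d_i⁴)/32 = π(0.0770⁴ − 0.0498⁴)/32 = 2.847×10^-6 m⁴.
τ_max = T·r/J = 376.7 × 0.0385 / 2.847×10^-6 = 5.094×10^6 Pa.

0.739 ksi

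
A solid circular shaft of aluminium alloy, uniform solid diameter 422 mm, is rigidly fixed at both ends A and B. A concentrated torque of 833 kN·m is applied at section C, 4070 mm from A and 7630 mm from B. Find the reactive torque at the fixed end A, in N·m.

With uniform GJ and both ends fixed, compatibility θ_AC = θ_CB gives T_A·a = T_B·b, together with T_A + T_B = T₀.
T_A = T₀·b/(a+b) = 833000·7630/11700 = 543200 N·m; T_B = 289800 N·m.

543000 N·m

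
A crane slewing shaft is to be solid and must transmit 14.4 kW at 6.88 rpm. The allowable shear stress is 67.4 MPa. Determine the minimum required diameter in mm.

ω = 2π·6.88/60 = 0.7205 rad/s, so T = P/ω = 14.4×10³ / 0.7205 = 19990 N·m.
For a solid shaft τ_max = 16T/(πd³), so d = (16T/(π τ_allow))^(1/3) = (16·19990/(π·6.74×10^7))^(1/3) = 0.1147 m.

115 mm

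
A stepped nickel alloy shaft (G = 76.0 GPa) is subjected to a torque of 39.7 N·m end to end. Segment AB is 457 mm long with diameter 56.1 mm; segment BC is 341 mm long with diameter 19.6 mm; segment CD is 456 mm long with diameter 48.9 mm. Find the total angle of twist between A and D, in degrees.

J_AB = π(0.0561)⁴/32 = 9.72×10^-7 m⁴; J_BC = π(0.0196)⁴/32 = 1.45×10^-8 m⁴; J_CD = π(0.0489)⁴/32 = 5.61×10^-7 m⁴.
θ = (T/G)·Σ L_i/J_i = (39.70/76.0×10⁹)·(0.457/9.72×10^-7 + 0.341/1.45×10^-8 + 0.456/5.61×10^-7) = 0.01296 rad.

0.743°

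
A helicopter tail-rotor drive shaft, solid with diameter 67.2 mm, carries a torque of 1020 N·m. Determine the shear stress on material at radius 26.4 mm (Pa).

J = πd⁴/32 = π(0.0672)⁴/32 = 2.002×10^-6 m⁴.
Shear stress varies linearly with radius: τ = T·r/J = 1020 × 0.0264 / 2.002×10^-6 = 1.345×10^7 Pa.

1.35e7 Pa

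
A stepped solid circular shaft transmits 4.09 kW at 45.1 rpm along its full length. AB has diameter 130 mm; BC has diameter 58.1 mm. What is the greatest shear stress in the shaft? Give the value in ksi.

ω = 2π·45.1/60 = 4.723 rad/s, so T = P/ω = 4.09×10³ / 4.723 = 866.0 N·m.
Under the same torque, τ_max = 16T/(πd³) is largest where d is smallest — segment BC (d = 58.1 mm).
τ_max = 16·866.0/(π·(0.0581)³) = 2.249×10^7 Pa.

3.26 ksi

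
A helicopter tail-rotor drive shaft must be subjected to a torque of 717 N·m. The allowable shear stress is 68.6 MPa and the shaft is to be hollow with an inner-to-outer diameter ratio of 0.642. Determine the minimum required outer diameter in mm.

40.0 mm

For a hollow shaft with d_i/d_o = 0.642: τ_max = 16T/(π d_o³ (1−k⁴)), so d_o = [16T/(π τ_allow (1−k⁴))]^(1/3) = [16·717.0/(π·6.86×10^7·0.8301)]^(1/3) = 0.04003 m.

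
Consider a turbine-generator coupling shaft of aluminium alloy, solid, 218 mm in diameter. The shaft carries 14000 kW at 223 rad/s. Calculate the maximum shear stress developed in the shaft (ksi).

4.48 ksi

ω = 223 rad/s, so T = P/ω = 14000×10³ / 223.0 = 62780 N·m.
J = πd⁴/32 = π(0.218)⁴/32 = 2.217×10^-4 m⁴.
τ_max = T·r/J = 62780 × 0.109 / 2.217×10^-4 = 3.086×10^7 Pa.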